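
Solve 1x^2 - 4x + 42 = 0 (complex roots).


disc = (-4)^2 - 4*1*42 = 16 - 168 = -152
sqrt(|disc|) = sqrt(152) = 12.3288
Real part = 4/(2*1) = 2.0000
Imag part = 12.3288/(2*1) = 6.1644

2.0000 ± 6.1644i


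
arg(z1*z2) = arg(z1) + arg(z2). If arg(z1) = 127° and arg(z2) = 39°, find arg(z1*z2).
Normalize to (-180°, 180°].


arg(z1*z2) = 127° + 39° = 166°
Normalized to (-180°, 180°]: 166°

166°


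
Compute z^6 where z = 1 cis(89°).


r^6 = 1^6 = 1
n*theta = 6*89° = 534° = 174° (mod 360)
a = 1*cos(174°) = -0.9945
b = 1*sin(174°) = 0.1045

1 cis(174°) = -0.9945 + 0.1045i


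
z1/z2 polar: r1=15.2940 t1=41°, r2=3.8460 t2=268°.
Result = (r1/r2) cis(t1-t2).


r = 15.2940 / 3.8460 = 3.9766
theta = 41° - 268° = -227° = 133° (mod 360)

3.9766 cis(133°)


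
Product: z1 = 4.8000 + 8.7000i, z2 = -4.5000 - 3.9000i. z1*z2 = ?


Real = 4.8*(-4.5) - 8.7*(-3.9) = -21.6 - (-33.93) = 12.33
Imag = 4.8*(-3.9) - (4.5)*8.7 = -18.72 - (39.15) = -57.87

12.3300 - 57.8700i


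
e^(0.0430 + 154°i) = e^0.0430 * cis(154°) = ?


e^0.0430 = 1.0439
cos(154°) = -0.8988
sin(154°) = 0.4384
Real = 1.0439*(-0.8988) = -0.9383
Imag = 1.0439*0.4384 = 0.4576

-0.9383 + 0.4576i


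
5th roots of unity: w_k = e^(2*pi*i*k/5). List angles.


The 5th roots of unity are cis(360k/5°) for k=0..4
Angle step = 360/5 = 72°
Primitive root: cis(72°)
Primitive root = 0.3090 + 0.9511i

5 roots at angles: 0°, 72°, 144°, 216°, 288°


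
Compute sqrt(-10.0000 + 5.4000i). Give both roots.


|z| = sqrt(100+29.16) = 11.3649
sqrt((|z|+a)/2) = sqrt((11.3649+(-10))/2) = sqrt(0.6824) = 0.8261
sqrt((|z|-a)/2) = sqrt((11.3649-(-10))/2) = sqrt(10.6824) = 3.2684

±(0.8261 + 3.2684i) i.e. 0.8261 + 3.2684i and -0.8261 - 3.2684i


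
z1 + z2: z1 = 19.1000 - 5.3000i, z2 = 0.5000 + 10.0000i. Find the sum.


Real: 19.1 + 0.5 = 19.6
Imag: -5.3 + 10 = 4.7

19.6000 + 4.7000i


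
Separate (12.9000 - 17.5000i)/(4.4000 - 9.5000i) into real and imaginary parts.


Multiply by conjugate: (12.9000 - 17.5000i)(4.4000 + 9.5000i) / (4.4^2 + (-9.5)^2)
Numerator real = 12.9*4.4 - (17.5)*(-9.5) = 223.01
Numerator imag = -17.5*4.4 - 12.9*(-9.5) = 45.55
Denominator = 109.61
Re(z) = 223.01/109.61 = 2.0346
Im(z) = 45.55/109.61 = 0.4156

Re(z) = 2.0346, Im(z) = 0.4156


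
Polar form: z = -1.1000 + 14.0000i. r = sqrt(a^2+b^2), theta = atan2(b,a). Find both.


r = sqrt(1.21+196) = sqrt(197.21) = 14.0431
theta = atan2(14, -1.1) = 94.4926 degrees

r = 14.0431, theta = 94.4926 degrees


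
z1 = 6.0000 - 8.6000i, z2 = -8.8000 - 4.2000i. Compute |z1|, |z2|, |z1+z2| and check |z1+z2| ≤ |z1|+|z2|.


|z1| = sqrt(6^2 + (-8.6)^2) = sqrt(109.96) = 10.4862
|z2| = sqrt((-8.8)^2 + (-4.2)^2) = sqrt(95.08) = 9.7509
z1+z2 = -2.8000 - 12.8000i
|z1+z2| = sqrt(171.68) = 13.1027
|z1|+|z2| = 10.4862 + 9.7509 = 20.2371

|z1+z2| = 13.1027 ≤ |z1|+|z2| = 20.2371 (verified)


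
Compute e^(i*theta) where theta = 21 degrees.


cos(21°) = 0.9336
sin(21°) = 0.3584

e^(i*21°) = 0.9336 + 0.3584i


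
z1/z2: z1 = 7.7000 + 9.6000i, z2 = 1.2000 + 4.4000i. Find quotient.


Conjugate of z2 = 1.2000 - 4.4000i
Numerator: (7.7000 + 9.6000i)(1.2000 - 4.4000i) = 51.4800 - 22.3600i
Denominator: 1.2^2 + 4.4^2 = 20.8
Result = (51.4800 - 22.3600i)/20.8

2.4750 - 1.0750i


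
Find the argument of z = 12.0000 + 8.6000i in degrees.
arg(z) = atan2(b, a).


Re = 12, Im = 8.6
arg = atan2(8.6, 12) = 35.6279 degrees

arg(z) = 35.6279 degrees


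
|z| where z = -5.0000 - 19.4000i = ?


|z| = sqrt((-5)^2 + (-19.4)^2) = sqrt(25 + 376.36) = sqrt(401.36) = 20.0340

|z| = 20.0340


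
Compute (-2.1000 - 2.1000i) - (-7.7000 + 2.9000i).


Real: -2.1 + 7.7 = 5.6
Imag: -2.1 - 2.9 = -5

5.6000 - 5.0000i


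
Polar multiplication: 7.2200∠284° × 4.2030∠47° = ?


r = 7.2200 * 4.2030 = 30.3457
theta = 284° + 47° = 331° = 331° (mod 360)

30.3457 cis(331°)


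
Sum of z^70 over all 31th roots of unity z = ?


The roots are w_k = w^k with w = e^(2*pi*i/31), and (w^k)^70 = (w^70)^k.
So S = 1 + u + u^2 + ... + u^(30) with u = w^70.
70 = 2*31 + 8, so 70 is not a multiple of 31: u = (w^31)^2 * w^8 = w^8 ≠ 1 (w is a primitive 31th root), while u^31 = (w^31)^70 = 1.
Geometric series: S = (1 - u^31)/(1 - u) = (1 - 1)/(1 - u) = 0

S = 0


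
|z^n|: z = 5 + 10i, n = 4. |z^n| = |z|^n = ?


|z| = sqrt(25+100) = sqrt(125) = 11.1803
|z^4| = |z|^4 = (sqrt(125))^4 = 125^2 = 15625

|z^4| = 15625


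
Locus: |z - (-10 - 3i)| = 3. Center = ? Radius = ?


|z - z0| = r is a circle with center z0 and radius r.
Center = (-10, -3), radius = 3

Circle with center (-10, -3) and radius 3


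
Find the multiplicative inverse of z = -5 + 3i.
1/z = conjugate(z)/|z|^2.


|z|^2 = 25+9 = 34
1/z = (-5 - 3i)/34

1/z = -0.1471 - 0.0882i


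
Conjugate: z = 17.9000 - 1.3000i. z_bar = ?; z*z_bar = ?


z_bar = 17.9000 + 1.3000i
z*z_bar = 17.9^2 + (-1.3)^2 = 320.41 + 1.69 = 322.1

z_bar = 17.9000 + 1.3000i, z*z_bar = 322.1


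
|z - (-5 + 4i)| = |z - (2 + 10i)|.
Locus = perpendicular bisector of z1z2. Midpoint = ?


Equal distances means the locus is the perpendicular bisector of z1 and z2.
Midpoint = ((-5+2)/2, (4+10)/2) = (-1.5000, 7.0000)

Perpendicular bisector through (-1.5000, 7.0000)


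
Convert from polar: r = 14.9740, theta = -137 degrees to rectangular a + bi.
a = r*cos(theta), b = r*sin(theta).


a = 14.9740*cos(-137°) = 14.9740*(-0.731354) = -10.9513
b = 14.9740*sin(-137°) = 14.9740*(-0.681998) = -10.2122

-10.9513 - 10.2122i


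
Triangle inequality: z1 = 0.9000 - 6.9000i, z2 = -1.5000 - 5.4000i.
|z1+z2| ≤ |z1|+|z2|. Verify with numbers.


|z1| = sqrt(0.9^2 + (-6.9)^2) = sqrt(48.42) = 6.9584
|z2| = sqrt((-1.5)^2 + (-5.4)^2) = sqrt(31.41) = 5.6045
z1+z2 = -0.6000 - 12.3000i
|z1+z2| = sqrt(151.65) = 12.3146
|z1|+|z2| = 6.9584 + 5.6045 = 12.5629

|z1+z2| = 12.3146 ≤ |z1|+|z2| = 12.5629 (verified)


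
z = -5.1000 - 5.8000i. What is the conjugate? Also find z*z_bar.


z_bar = -5.1000 + 5.8000i
z*z_bar = (-5.1)^2 + (-5.8)^2 = 26.01 + 33.64 = 59.65

z_bar = -5.1000 + 5.8000i, z*z_bar = 59.65


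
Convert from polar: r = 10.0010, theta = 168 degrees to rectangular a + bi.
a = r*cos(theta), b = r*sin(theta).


a = 10.0010*cos(168°) = 10.0010*(-0.97815) = -9.7825
b = 10.0010*sin(168°) = 10.0010*0.20791 = 2.0793

-9.7825 + 2.0793i


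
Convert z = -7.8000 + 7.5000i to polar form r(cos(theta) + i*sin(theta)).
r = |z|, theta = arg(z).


r = sqrt(60.84+56.25) = sqrt(117.09) = 10.8208
theta = atan2(7.5, -7.8) = 136.1233 degrees

r = 10.8208, theta = 136.1233 degrees


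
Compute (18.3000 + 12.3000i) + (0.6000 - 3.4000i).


Real: 18.3 + 0.6 = 18.9
Imag: 12.3 - 3.4 = 8.9

18.9000 + 8.9000i


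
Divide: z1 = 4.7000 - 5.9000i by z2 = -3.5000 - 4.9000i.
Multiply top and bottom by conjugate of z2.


Conjugate of z2 = -3.5000 + 4.9000i
Numerator: (4.7000 - 5.9000i)(-3.5000 + 4.9000i) = 12.4600 + 43.6800i
Denominator: (-3.5)^2 + (-4.9)^2 = 36.26
Result = (12.4600 + 43.6800i)/36.26

0.3436 + 1.2046i


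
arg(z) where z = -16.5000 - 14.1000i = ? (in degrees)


Re = -16.5, Im = -14.1
arg = atan2(-14.1, -16.5) = -139.4846 degrees

arg(z) = -139.4846 degrees


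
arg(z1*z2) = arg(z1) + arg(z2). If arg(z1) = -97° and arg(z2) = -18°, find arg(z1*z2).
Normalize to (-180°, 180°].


arg(z1*z2) = -97° - 18° = -115°
Normalized to (-180°, 180°]: -115°

-115°


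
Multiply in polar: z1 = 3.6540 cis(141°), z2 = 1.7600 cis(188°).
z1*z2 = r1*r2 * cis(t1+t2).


r = 3.6540 * 1.7600 = 6.4310
theta = 141° + 188° = 329° = 329° (mod 360)

6.4310 cis(329°)


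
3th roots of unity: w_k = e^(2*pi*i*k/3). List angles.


The 3th roots of unity are cis(360k/3°) for k=0..2
Angle step = 360/3 = 120°
Primitive root: cis(120°)
Primitive root = -0.5000 + 0.8660i

3 roots at angles: 0°, 120°, 240°


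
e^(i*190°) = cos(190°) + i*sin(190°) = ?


cos(190°) = -0.9848
sin(190°) = -0.1736

e^(i*190°) = -0.9848 - 0.1736i


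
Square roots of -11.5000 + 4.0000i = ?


|z| = sqrt(132.25+16) = 12.1758
sqrt((|z|+a)/2) = sqrt((12.1758+(-11.5))/2) = sqrt(0.3379) = 0.5813
sqrt((|z|-a)/2) = sqrt((12.1758-(-11.5))/2) = sqrt(11.8379) = 3.4406

±(0.5813 + 3.4406i) i.e. 0.5813 + 3.4406i and -0.5813 - 3.4406i


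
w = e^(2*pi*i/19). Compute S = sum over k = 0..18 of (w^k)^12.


The roots are w_k = w^k with w = e^(2*pi*i/19), and (w^k)^12 = (w^12)^k.
So S = 1 + u + u^2 + ... + u^(18) with u = w^12.
12 = 0*19 + 12, so 12 is not a multiple of 19: u = w^12 ≠ 1 (w is a primitive 19th root), while u^19 = (w^19)^12 = 1.
Geometric series: S = (1 - u^19)/(1 - u) = (1 - 1)/(1 - u) = 0

S = 0


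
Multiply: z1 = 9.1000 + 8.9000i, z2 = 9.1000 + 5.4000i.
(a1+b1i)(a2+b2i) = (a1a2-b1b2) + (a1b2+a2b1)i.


Real = 9.1*9.1 - 8.9*5.4 = 82.81 - 48.06 = 34.75
Imag = 9.1*5.4 + 9.1*8.9 = 49.14 + 80.99 = 130.13

34.7500 + 130.1300i


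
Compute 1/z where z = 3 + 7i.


|z|^2 = 9+49 = 58
1/z = (3 - 7i)/58

1/z = 0.0517 - 0.1207i


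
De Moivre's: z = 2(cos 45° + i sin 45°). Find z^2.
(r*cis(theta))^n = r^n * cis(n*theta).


r^2 = 2^2 = 4
n*theta = 2*45° = 90° = 90° (mod 360)
a = 4*cos(90°) = 0
b = 4*sin(90°) = 4.0000

4 cis(90°) = 0 + 4.0000i


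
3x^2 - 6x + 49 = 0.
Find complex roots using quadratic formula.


disc = (-6)^2 - 4*3*49 = 36 - 588 = -552
sqrt(|disc|) = sqrt(552) = 23.4947
Real part = 6/(2*3) = 1.0000
Imag part = 23.4947/(2*3) = 3.9158

1.0000 ± 3.9158i


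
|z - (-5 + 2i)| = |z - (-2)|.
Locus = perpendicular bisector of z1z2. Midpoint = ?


Equal distances means the locus is the perpendicular bisector of z1 and z2.
Midpoint = ((-5+(-2))/2, (2+0)/2) = (-3.5000, 1.0000)

Perpendicular bisector through (-3.5000, 1.0000)


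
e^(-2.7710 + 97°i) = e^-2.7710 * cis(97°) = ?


e^-2.7710 = 0.0626
cos(97°) = -0.1219
sin(97°) = 0.9925
Real = 0.0626*(-0.1219) = -0.0076
Imag = 0.0626*0.9925 = 0.0621

-0.0076 + 0.0621i


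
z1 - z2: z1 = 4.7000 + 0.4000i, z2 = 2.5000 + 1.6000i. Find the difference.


Real: 4.7 - 2.5 = 2.2
Imag: 0.4 - 1.6 = -1.2

2.2000 - 1.2000i


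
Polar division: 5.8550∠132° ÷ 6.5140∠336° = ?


r = 5.8550 / 6.5140 = 0.8988
theta = 132° - 336° = -204° = 156° (mod 360)

0.8988 cis(156°)


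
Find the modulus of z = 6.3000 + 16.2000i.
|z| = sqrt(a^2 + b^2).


|z| = sqrt(6.3^2 + 16.2^2) = sqrt(39.69 + 262.44) = sqrt(302.13) = 17.3819

|z| = 17.3819


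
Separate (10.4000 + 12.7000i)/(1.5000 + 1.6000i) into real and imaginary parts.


Multiply by conjugate: (10.4000 + 12.7000i)(1.5000 - 1.6000i) / (1.5^2 + 1.6^2)
Numerator real = 10.4*1.5 + 12.7*1.6 = 35.92
Numerator imag = 12.7*1.5 - 10.4*1.6 = 2.41
Denominator = 4.81
Re(z) = 35.92/4.81 = 7.4678
Im(z) = 2.41/4.81 = 0.5010

Re(z) = 7.4678, Im(z) = 0.5010


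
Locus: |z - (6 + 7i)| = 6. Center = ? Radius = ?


|z - z0| = r is a circle with center z0 and radius r.
Center = (6, 7), radius = 6

Circle with center (6, 7) and radius 6


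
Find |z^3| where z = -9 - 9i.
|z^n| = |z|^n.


|z| = sqrt(81+81) = sqrt(162) = 12.7279
|z^3| = |z|^3 = (sqrt(162))^3 = 162*sqrt(162)

|z^3| = 162*sqrt(162) ≈ 2061.9234


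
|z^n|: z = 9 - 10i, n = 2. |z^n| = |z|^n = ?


|z| = sqrt(81+100) = sqrt(181) = 13.4536
|z^2| = |z|^2 = (sqrt(181))^2 = 181

|z^2| = 181


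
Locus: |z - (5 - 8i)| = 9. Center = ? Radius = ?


|z - z0| = r is a circle with center z0 and radius r.
Center = (5, -8), radius = 9

Circle with center (5, -8) and radius 9


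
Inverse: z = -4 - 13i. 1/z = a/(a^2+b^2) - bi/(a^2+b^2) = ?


|z|^2 = 16+169 = 185
1/z = (-4 + 13i)/185

1/z = -0.0216 + 0.0703i


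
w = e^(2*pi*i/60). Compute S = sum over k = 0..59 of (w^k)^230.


The roots are w_k = w^k with w = e^(2*pi*i/60), and (w^k)^230 = (w^230)^k.
So S = 1 + u + u^2 + ... + u^(59) with u = w^230.
230 = 3*60 + 50, so 230 is not a multiple of 60: u = (w^60)^3 * w^50 = w^50 ≠ 1 (w is a primitive 60th root), while u^60 = (w^60)^230 = 1.
Geometric series: S = (1 - u^60)/(1 - u) = (1 - 1)/(1 - u) = 0

S = 0


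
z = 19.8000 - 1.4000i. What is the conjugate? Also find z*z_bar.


z_bar = 19.8000 + 1.4000i
z*z_bar = 19.8^2 + (-1.4)^2 = 392.04 + 1.96 = 394

z_bar = 19.8000 + 1.4000i, z*z_bar = 394


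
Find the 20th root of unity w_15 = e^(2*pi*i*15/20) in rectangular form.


Angle = 360*15/20 = 270°
a = cos(270°) = 0
b = sin(270°) = -1.0000

0 - 1.0000i


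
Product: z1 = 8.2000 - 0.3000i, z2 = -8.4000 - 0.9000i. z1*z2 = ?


Real = 8.2*(-8.4) - (-0.3)*(-0.9) = -68.88 - 0.27 = -69.15
Imag = 8.2*(-0.9) - (8.4)*(-0.3) = -7.38 + 2.52 = -4.86

-69.1500 - 4.8600i


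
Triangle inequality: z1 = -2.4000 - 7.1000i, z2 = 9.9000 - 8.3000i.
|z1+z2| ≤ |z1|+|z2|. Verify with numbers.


|z1| = sqrt((-2.4)^2 + (-7.1)^2) = sqrt(56.17) = 7.4947
|z2| = sqrt(9.9^2 + (-8.3)^2) = sqrt(166.9) = 12.9190
z1+z2 = 7.5000 - 15.4000i
|z1+z2| = sqrt(293.41) = 17.1292
|z1|+|z2| = 7.4947 + 12.9190 = 20.4137

|z1+z2| = 17.1292 ≤ |z1|+|z2| = 20.4137 (verified)


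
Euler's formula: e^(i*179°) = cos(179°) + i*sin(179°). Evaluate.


cos(179°) = -0.9998
sin(179°) = 0.0175

e^(i*179°) = -0.9998 + 0.0175i


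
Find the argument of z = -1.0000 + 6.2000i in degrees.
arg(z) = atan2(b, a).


Re = -1, Im = 6.2
arg = atan2(6.2, -1) = 99.1623 degrees

arg(z) = 99.1623 degrees


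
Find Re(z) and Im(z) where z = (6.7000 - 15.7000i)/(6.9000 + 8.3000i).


Multiply by conjugate: (6.7000 - 15.7000i)(6.9000 - 8.3000i) / (6.9^2 + 8.3^2)
Numerator real = 6.7*6.9 - (15.7)*8.3 = -84.08
Numerator imag = -15.7*6.9 - 6.7*8.3 = -163.94
Denominator = 116.5
Re(z) = -84.08/116.5 = -0.7217
Im(z) = -163.94/116.5 = -1.4072

Re(z) = -0.7217, Im(z) = -1.4072


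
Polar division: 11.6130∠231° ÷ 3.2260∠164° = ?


r = 11.6130 / 3.2260 = 3.5998
theta = 231° - 164° = 67° = 67° (mod 360)

3.5998 cis(67°)


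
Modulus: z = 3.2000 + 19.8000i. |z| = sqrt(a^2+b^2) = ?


|z| = sqrt(3.2^2 + 19.8^2) = sqrt(10.24 + 392.04) = sqrt(402.28) = 20.0569

|z| = 20.0569


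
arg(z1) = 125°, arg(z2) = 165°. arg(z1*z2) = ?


arg(z1*z2) = 125° + 165° = 290°
Normalized to (-180°, 180°]: -70°

-70°


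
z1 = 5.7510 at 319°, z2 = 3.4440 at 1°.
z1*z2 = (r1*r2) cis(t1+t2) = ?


r = 5.7510 * 3.4440 = 19.8064
theta = 319° + 1° = 320° = 320° (mod 360)

19.8064 cis(320°)


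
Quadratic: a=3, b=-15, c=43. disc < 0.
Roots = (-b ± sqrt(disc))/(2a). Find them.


disc = (-15)^2 - 4*3*43 = 225 - 516 = -291
sqrt(|disc|) = sqrt(291) = 17.0587
Real part = 15/(2*3) = 2.5000
Imag part = 17.0587/(2*3) = 2.8431

2.5000 ± 2.8431i


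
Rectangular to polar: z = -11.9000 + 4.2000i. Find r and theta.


r = sqrt(141.61+17.64) = sqrt(159.25) = 12.6194
theta = atan2(4.2, -11.9) = 160.5600 degrees

r = 12.6194, theta = 160.5600 degrees


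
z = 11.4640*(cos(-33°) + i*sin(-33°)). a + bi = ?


a = 11.4640*cos(-33°) = 11.4640*0.83867 = 9.6145
b = 11.4640*sin(-33°) = 11.4640*(-0.544639) = -6.2437

9.6145 - 6.2437i


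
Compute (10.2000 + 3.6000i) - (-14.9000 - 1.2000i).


Real: 10.2 + 14.9 = 25.1
Imag: 3.6 + 1.2 = 4.8

25.1000 + 4.8000i


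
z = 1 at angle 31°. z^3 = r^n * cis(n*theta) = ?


r^3 = 1^3 = 1
n*theta = 3*31° = 93° = 93° (mod 360)
a = 1*cos(93°) = -0.0523
b = 1*sin(93°) = 0.9986

1 cis(93°) = -0.0523 + 0.9986i


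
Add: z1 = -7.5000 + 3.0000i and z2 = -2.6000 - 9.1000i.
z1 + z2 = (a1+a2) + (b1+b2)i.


Real: -7.5 - 2.6 = -10.1
Imag: 3 - 9.1 = -6.1

-10.1000 - 6.1000i


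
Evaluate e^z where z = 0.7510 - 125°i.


e^0.7510 = 2.1191
cos(-125°) = -0.5736
sin(-125°) = -0.81915
Real = 2.1191*(-0.5736) = -1.2155
Imag = 2.1191*(-0.81915) = -1.7359

-1.2155 - 1.7359i


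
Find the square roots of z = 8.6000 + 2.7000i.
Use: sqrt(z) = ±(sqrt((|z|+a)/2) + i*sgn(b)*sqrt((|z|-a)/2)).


|z| = sqrt(73.96+7.29) = 9.0139
sqrt((|z|+a)/2) = sqrt((9.0139+8.6)/2) = sqrt(8.8069) = 2.9676
sqrt((|z|-a)/2) = sqrt((9.0139-8.6)/2) = sqrt(0.2069) = 0.4549

±(2.9676 + 0.4549i) i.e. 2.9676 + 0.4549i and -2.9676 - 0.4549i


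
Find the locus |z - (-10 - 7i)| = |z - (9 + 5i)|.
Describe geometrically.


Equal distances means the locus is the perpendicular bisector of z1 and z2.
Midpoint = ((-10+9)/2, (-7+5)/2) = (-0.5000, -1.0000)

Perpendicular bisector through (-0.5000, -1.0000)


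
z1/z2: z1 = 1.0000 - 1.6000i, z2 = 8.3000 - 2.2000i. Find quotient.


Conjugate of z2 = 8.3000 + 2.2000i
Numerator: (1.0000 - 1.6000i)(8.3000 + 2.2000i) = 11.8200 - 11.0800i
Denominator: 8.3^2 + (-2.2)^2 = 73.73
Result = (11.8200 - 11.0800i)/73.73

0.1603 - 0.1503i


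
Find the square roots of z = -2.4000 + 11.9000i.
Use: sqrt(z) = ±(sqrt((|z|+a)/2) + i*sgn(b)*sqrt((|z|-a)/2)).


|z| = sqrt(5.76+141.61) = 12.1396
sqrt((|z|+a)/2) = sqrt((12.1396+(-2.4))/2) = sqrt(4.8698) = 2.2068
sqrt((|z|-a)/2) = sqrt((12.1396-(-2.4))/2) = sqrt(7.2698) = 2.6963

±(2.2068 + 2.6963i) i.e. 2.2068 + 2.6963i and -2.2068 - 2.6963i


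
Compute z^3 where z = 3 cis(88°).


r^3 = 3^3 = 27
n*theta = 3*88° = 264° = 264° (mod 360)
a = 27*cos(264°) = -2.8223
b = 27*sin(264°) = -26.8521

27 cis(264°) = -2.8223 - 26.8521i


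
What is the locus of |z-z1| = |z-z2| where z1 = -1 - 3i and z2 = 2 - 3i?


Equal distances means the locus is the perpendicular bisector of z1 and z2.
Midpoint = ((-1+2)/2, (-3+(-3))/2) = (0.5000, -3.0000)

Perpendicular bisector through (0.5000, -3.0000)


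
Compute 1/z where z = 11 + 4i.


|z|^2 = 121+16 = 137
1/z = (11 - 4i)/137

1/z = 0.0803 - 0.0292i


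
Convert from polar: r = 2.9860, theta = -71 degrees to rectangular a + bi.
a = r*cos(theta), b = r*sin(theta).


a = 2.9860*cos(-71°) = 2.9860*0.325568 = 0.9721
b = 2.9860*sin(-71°) = 2.9860*(-0.9455) = -2.8233

0.9721 - 2.8233i


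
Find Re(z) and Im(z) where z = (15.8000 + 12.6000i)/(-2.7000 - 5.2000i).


Multiply by conjugate: (15.8000 + 12.6000i)(-2.7000 + 5.2000i) / ((-2.7)^2 + (-5.2)^2)
Numerator real = 15.8*(-2.7) + 12.6*(-5.2) = -108.18
Numerator imag = 12.6*(-2.7) - 15.8*(-5.2) = 48.14
Denominator = 34.33
Re(z) = -108.18/34.33 = -3.1512
Im(z) = 48.14/34.33 = 1.4023

Re(z) = -3.1512, Im(z) = 1.4023


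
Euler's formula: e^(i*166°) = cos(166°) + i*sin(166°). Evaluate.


cos(166°) = -0.9703
sin(166°) = 0.2419

e^(i*166°) = -0.9703 + 0.2419i


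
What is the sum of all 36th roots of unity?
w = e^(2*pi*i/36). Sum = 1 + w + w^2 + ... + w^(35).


The sum of all 36th roots of unity is 0.
Geometric series: (1 - w^36)/(1 - w) = (1-1)/(1-w) = 0 since w^36 = 1, w ≠ 1.
Alternatively: coefficient of z^35 in z^36 - 1 is 0.

0


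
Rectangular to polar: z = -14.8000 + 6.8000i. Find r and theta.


r = sqrt(219.04+46.24) = sqrt(265.28) = 16.2874
theta = atan2(6.8, -14.8) = 155.3231 degrees

r = 16.2874, theta = 155.3231 degrees


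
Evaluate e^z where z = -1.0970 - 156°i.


e^-1.0970 = 0.3339
cos(-156°) = -0.9135
sin(-156°) = -0.4067
Real = 0.3339*(-0.9135) = -0.3050
Imag = 0.3339*(-0.4067) = -0.1358

-0.3050 - 0.1358i


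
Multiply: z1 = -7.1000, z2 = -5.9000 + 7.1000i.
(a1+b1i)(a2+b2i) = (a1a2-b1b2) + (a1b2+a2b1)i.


Real = -7.1*(-5.9) - 0*7.1 = 41.89 - 0 = 41.89
Imag = -7.1*7.1 - (5.9)*0 = -50.41 + 0 = -50.41

41.8900 - 50.4100i


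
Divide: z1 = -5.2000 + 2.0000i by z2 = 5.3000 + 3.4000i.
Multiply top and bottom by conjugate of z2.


Conjugate of z2 = 5.3000 - 3.4000i
Numerator: (-5.2000 + 2.0000i)(5.3000 - 3.4000i) = -20.7600 + 28.2800i
Denominator: 5.3^2 + 3.4^2 = 39.65
Result = (-20.7600 + 28.2800i)/39.65

-0.5236 + 0.7132i


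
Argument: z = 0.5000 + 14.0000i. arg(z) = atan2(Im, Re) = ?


Re = 0.5, Im = 14
arg = atan2(14, 0.5) = 87.9546 degrees

arg(z) = 87.9546 degrees


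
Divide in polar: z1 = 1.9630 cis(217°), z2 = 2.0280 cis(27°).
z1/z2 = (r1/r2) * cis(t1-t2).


r = 1.9630 / 2.0280 = 0.9679
theta = 217° - 27° = 190° = 190° (mod 360)

0.9679 cis(190°)


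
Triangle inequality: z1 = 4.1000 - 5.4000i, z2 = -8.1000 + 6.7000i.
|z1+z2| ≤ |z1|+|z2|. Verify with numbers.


|z1| = sqrt(4.1^2 + (-5.4)^2) = sqrt(45.97) = 6.7801
|z2| = sqrt((-8.1)^2 + 6.7^2) = sqrt(110.5) = 10.5119
z1+z2 = -4.0000 + 1.3000i
|z1+z2| = sqrt(17.69) = 4.2059
|z1|+|z2| = 6.7801 + 10.5119 = 17.2920

|z1+z2| = 4.2059 ≤ |z1|+|z2| = 17.2920 (verified)


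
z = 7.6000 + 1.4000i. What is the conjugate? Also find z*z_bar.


z_bar = 7.6000 - 1.4000i
z*z_bar = 7.6^2 + 1.4^2 = 57.76 + 1.96 = 59.72

z_bar = 7.6000 - 1.4000i, z*z_bar = 59.72


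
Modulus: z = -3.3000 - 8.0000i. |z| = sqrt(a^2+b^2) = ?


|z| = sqrt((-3.3)^2 + (-8)^2) = sqrt(10.89 + 64) = sqrt(74.89) = 8.6539

|z| = 8.6539


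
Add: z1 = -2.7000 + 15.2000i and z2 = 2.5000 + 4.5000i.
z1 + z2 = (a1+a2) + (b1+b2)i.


Real: -2.7 + 2.5 = -0.2
Imag: 15.2 + 4.5 = 19.7

-0.2000 + 19.7000i


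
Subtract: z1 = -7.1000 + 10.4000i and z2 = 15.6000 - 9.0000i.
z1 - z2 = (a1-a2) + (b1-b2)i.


Real: -7.1 - 15.6 = -22.7
Imag: 10.4 + 9 = 19.4

-22.7000 + 19.4000i


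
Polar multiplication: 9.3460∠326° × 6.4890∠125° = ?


r = 9.3460 * 6.4890 = 60.6462
theta = 326° + 125° = 451° = 91° (mod 360)

60.6462 cis(91°)


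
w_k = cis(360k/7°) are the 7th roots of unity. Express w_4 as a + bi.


Angle = 360*4/7 = 205.7143°
a = cos(205.7143°) = -0.9010
b = sin(205.7143°) = -0.4339

-0.9010 - 0.4339i


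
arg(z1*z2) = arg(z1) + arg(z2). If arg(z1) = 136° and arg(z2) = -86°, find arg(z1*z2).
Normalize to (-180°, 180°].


arg(z1*z2) = 136° - 86° = 50°
Normalized to (-180°, 180°]: 50°

50°


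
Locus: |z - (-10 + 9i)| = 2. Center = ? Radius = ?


|z - z0| = r is a circle with center z0 and radius r.
Center = (-10, 9), radius = 2

Circle with center (-10, 9) and radius 2


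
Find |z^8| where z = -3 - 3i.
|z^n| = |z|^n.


|z| = sqrt(9+9) = sqrt(18) = 4.2426
|z^8| = |z|^8 = (sqrt(18))^8 = 18^4 = 104976

|z^8| = 104976


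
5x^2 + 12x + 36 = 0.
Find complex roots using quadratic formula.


disc = 12^2 - 4*5*36 = 144 - 720 = -576
sqrt(|disc|) = sqrt(576) = 24.0000
Real part = -12/(2*5) = -1.2000
Imag part = 24.0000/(2*5) = 2.4000

-1.2000 ± 2.4000i


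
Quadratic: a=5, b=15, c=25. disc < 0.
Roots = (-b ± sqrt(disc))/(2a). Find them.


disc = 15^2 - 4*5*25 = 225 - 500 = -275
sqrt(|disc|) = sqrt(275) = 16.5831
Real part = -15/(2*5) = -1.5000
Imag part = 16.5831/(2*5) = 1.6583

-1.5000 ± 1.6583i


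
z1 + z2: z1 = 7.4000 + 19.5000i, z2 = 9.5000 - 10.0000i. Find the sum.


Real: 7.4 + 9.5 = 16.9
Imag: 19.5 - 10 = 9.5

16.9000 + 9.5000i


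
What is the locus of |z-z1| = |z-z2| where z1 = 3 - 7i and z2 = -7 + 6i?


Equal distances means the locus is the perpendicular bisector of z1 and z2.
Midpoint = ((3+(-7))/2, (-7+6)/2) = (-2.0000, -0.5000)

Perpendicular bisector through (-2.0000, -0.5000)


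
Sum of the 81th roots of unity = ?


The sum of all 81th roots of unity is 0.
Geometric series: (1 - w^81)/(1 - w) = (1-1)/(1-w) = 0 since w^81 = 1, w ≠ 1.
Alternatively: coefficient of z^80 in z^81 - 1 is 0.

0


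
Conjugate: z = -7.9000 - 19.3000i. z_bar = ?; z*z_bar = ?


z_bar = -7.9000 + 19.3000i
z*z_bar = (-7.9)^2 + (-19.3)^2 = 62.41 + 372.49 = 434.9

z_bar = -7.9000 + 19.3000i, z*z_bar = 434.9


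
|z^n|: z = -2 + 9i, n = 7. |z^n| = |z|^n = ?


|z| = sqrt(4+81) = sqrt(85) = 9.2195
|z^7| = |z|^7 = (sqrt(85))^7 = 85^3 * sqrt(85) = 614125*sqrt(85)

|z^7| = 614125*sqrt(85) ≈ 5661952.7398


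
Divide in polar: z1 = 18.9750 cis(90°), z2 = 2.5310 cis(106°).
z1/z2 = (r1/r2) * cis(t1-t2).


r = 18.9750 / 2.5310 = 7.4970
theta = 90° - 106° = -16° = 344° (mod 360)

7.4970 cis(344°)


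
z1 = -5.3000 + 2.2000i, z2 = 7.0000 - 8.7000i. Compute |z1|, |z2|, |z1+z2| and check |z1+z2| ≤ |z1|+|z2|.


|z1| = sqrt((-5.3)^2 + 2.2^2) = sqrt(32.93) = 5.7385
|z2| = sqrt(7^2 + (-8.7)^2) = sqrt(124.69) = 11.1665
z1+z2 = 1.7000 - 6.5000i
|z1+z2| = sqrt(45.14) = 6.7186
|z1|+|z2| = 5.7385 + 11.1665 = 16.9050

|z1+z2| = 6.7186 ≤ |z1|+|z2| = 16.9050 (verified)


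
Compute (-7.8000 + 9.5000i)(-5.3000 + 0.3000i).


Real = -7.8*(-5.3) - 9.5*0.3 = 41.34 - 2.85 = 38.49
Imag = -7.8*0.3 - (5.3)*9.5 = -2.34 - (50.35) = -52.69

38.4900 - 52.6900i


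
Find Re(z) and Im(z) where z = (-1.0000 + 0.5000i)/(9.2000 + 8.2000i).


Multiply by conjugate: (-1.0000 + 0.5000i)(9.2000 - 8.2000i) / (9.2^2 + 8.2^2)
Numerator real = -1*9.2 + 0.5*8.2 = -5.1
Numerator imag = 0.5*9.2 - (-1)*8.2 = 12.8
Denominator = 151.88
Re(z) = -5.1/151.88 = -0.0336
Im(z) = 12.8/151.88 = 0.0843

Re(z) = -0.0336, Im(z) = 0.0843


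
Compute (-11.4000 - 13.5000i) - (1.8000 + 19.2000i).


Real: -11.4 - 1.8 = -13.2
Imag: -13.5 - 19.2 = -32.7

-13.2000 - 32.7000i


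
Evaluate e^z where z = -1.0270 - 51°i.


e^-1.0270 = 0.35808
cos(-51°) = 0.6293
sin(-51°) = -0.7771
Real = 0.35808*0.6293 = 0.2253
Imag = 0.35808*(-0.7771) = -0.2783

0.2253 - 0.2783i


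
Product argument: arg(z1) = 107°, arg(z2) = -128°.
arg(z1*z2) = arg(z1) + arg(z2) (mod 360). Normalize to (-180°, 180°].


arg(z1*z2) = 107° - 128° = -21°
Normalized to (-180°, 180°]: -21°

-21°


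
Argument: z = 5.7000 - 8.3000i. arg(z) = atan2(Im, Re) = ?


Re = 5.7, Im = -8.3
arg = atan2(-8.3, 5.7) = -55.5208 degrees

arg(z) = -55.5208 degrees


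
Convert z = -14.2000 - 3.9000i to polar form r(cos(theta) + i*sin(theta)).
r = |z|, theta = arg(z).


r = sqrt(201.64+15.21) = sqrt(216.85) = 14.7258
theta = atan2(-3.9, -14.2) = -164.6425 degrees

r = 14.7258, theta = -164.6425 degrees


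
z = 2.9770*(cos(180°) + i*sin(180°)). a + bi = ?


a = 2.9770*cos(180°) = 2.9770*(-1) = -2.9770
b = 2.9770*sin(180°) = 2.9770*0 = 0

-2.9770 + 0i


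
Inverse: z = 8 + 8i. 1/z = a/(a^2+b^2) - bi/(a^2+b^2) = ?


|z|^2 = 64+64 = 128
1/z = (8 - 8i)/128

1/z = 0.0625 - 0.0625i


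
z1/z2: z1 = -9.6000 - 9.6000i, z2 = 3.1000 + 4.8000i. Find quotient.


Conjugate of z2 = 3.1000 - 4.8000i
Numerator: (-9.6000 - 9.6000i)(3.1000 - 4.8000i) = -75.8400 + 16.3200i
Denominator: 3.1^2 + 4.8^2 = 32.65
Result = (-75.8400 + 16.3200i)/32.65

-2.3228 + 0.4998i


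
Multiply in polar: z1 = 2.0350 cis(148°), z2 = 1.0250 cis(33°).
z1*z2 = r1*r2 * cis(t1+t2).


r = 2.0350 * 1.0250 = 2.0859
theta = 148° + 33° = 181° = 181° (mod 360)

2.0859 cis(181°)


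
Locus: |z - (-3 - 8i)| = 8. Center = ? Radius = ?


|z - z0| = r is a circle with center z0 and radius r.
Center = (-3, -8), radius = 8

Circle with center (-3, -8) and radius 8


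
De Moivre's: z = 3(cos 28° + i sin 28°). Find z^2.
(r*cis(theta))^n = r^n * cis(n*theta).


r^2 = 3^2 = 9
n*theta = 2*28° = 56° = 56° (mod 360)
a = 9*cos(56°) = 5.0327
b = 9*sin(56°) = 7.4613

9 cis(56°) = 5.0327 + 7.4613i


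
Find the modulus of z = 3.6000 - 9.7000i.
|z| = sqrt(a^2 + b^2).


|z| = sqrt(3.6^2 + (-9.7)^2) = sqrt(12.96 + 94.09) = sqrt(107.05) = 10.3465

|z| = 10.3465


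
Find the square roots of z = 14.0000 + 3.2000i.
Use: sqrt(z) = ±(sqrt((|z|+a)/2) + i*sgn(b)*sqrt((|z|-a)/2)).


|z| = sqrt(196+10.24) = 14.3611
sqrt((|z|+a)/2) = sqrt((14.3611+14)/2) = sqrt(14.1805) = 3.7657
sqrt((|z|-a)/2) = sqrt((14.3611-14)/2) = sqrt(0.1805) = 0.4249

±(3.7657 + 0.4249i) i.e. 3.7657 + 0.4249i and -3.7657 - 0.4249i


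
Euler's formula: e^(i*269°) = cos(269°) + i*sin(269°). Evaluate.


cos(269°) = -0.0175
sin(269°) = -0.9998

e^(i*269°) = -0.0175 - 0.9998i


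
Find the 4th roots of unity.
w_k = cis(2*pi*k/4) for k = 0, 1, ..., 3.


The 4th roots of unity are cis(360k/4°) for k=0..3
Angle step = 360/4 = 90°
Primitive root: cis(90°)
Primitive root = 0 + 1.0000i

4 roots at angles: 0°, 90°, 180°, 270°


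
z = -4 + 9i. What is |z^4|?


|z| = sqrt(16+81) = sqrt(97) = 9.8489
|z^4| = |z|^4 = (sqrt(97))^4 = 97^2 = 9409

|z^4| = 9409


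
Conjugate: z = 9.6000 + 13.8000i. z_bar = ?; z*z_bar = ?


z_bar = 9.6000 - 13.8000i
z*z_bar = 9.6^2 + 13.8^2 = 92.16 + 190.44 = 282.6

z_bar = 9.6000 - 13.8000i, z*z_bar = 282.6


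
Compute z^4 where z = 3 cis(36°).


r^4 = 3^4 = 81
n*theta = 4*36° = 144° = 144° (mod 360)
a = 81*cos(144°) = -65.5304
b = 81*sin(144°) = 47.6106

81 cis(144°) = -65.5304 + 47.6106i


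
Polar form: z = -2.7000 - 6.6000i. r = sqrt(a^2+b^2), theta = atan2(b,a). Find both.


r = sqrt(7.29+43.56) = sqrt(50.85) = 7.1309
theta = atan2(-6.6, -2.7) = -112.2490 degrees

r = 7.1309, theta = -112.2490 degrees


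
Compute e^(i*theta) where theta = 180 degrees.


cos(180°) = -1.0000
sin(180°) = 0

e^(i*180°) = -1.0000 + 0i


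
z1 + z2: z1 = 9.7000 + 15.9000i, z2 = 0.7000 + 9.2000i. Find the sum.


Real: 9.7 + 0.7 = 10.4
Imag: 15.9 + 9.2 = 25.1

10.4000 + 25.1000i


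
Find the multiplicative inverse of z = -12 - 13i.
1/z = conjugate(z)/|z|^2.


|z|^2 = 144+169 = 313
1/z = (-12 + 13i)/313

1/z = -0.0383 + 0.0415i


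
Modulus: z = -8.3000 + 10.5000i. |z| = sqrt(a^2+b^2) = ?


|z| = sqrt((-8.3)^2 + 10.5^2) = sqrt(68.89 + 110.25) = sqrt(179.14) = 13.3843

|z| = 13.3843


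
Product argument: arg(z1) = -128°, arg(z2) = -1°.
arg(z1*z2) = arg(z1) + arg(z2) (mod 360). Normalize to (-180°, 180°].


arg(z1*z2) = -128° - 1° = -129°
Normalized to (-180°, 180°]: -129°

-129°


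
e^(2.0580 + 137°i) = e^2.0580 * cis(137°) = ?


e^2.0580 = 7.8303
cos(137°) = -0.73135
sin(137°) = 0.681998
Real = 7.8303*(-0.73135) = -5.7267
Imag = 7.8303*0.681998 = 5.3402

-5.7267 + 5.3402i


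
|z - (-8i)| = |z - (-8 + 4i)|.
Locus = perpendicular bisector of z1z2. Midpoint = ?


Equal distances means the locus is the perpendicular bisector of z1 and z2.
Midpoint = ((0+(-8))/2, (-8+4)/2) = (-4.0000, -2.0000)

Perpendicular bisector through (-4.0000, -2.0000)


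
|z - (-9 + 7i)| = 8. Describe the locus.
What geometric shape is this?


|z - z0| = r is a circle with center z0 and radius r.
Center = (-9, 7), radius = 8

Circle with center (-9, 7) and radius 8


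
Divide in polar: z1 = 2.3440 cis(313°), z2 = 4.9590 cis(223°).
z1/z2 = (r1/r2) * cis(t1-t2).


r = 2.3440 / 4.9590 = 0.4727
theta = 313° - 223° = 90° = 90° (mod 360)

0.4727 cis(90°)


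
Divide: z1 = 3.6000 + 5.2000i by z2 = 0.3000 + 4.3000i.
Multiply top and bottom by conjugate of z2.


Conjugate of z2 = 0.3000 - 4.3000i
Numerator: (3.6000 + 5.2000i)(0.3000 - 4.3000i) = 23.4400 - 13.9200i
Denominator: 0.3^2 + 4.3^2 = 18.58
Result = (23.4400 - 13.9200i)/18.58

1.2616 - 0.7492i


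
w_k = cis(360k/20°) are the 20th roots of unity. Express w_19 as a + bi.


Angle = 360*19/20 = 342°
a = cos(342°) = 0.9511
b = sin(342°) = -0.3090

0.9511 - 0.3090i


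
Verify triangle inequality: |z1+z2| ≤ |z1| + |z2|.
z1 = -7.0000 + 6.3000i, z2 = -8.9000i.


|z1| = sqrt((-7)^2 + 6.3^2) = sqrt(88.69) = 9.4175
|z2| = sqrt(0^2 + (-8.9)^2) = sqrt(79.21) = 8.9000
z1+z2 = -7.0000 - 2.6000i
|z1+z2| = sqrt(55.76) = 7.4673
|z1|+|z2| = 9.4175 + 8.9000 = 18.3175

|z1+z2| = 7.4673 ≤ |z1|+|z2| = 18.3175 (verified)


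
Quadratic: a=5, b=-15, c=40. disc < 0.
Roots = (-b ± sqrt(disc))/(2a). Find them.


disc = (-15)^2 - 4*5*40 = 225 - 800 = -575
sqrt(|disc|) = sqrt(575) = 23.9792
Real part = 15/(2*5) = 1.5000
Imag part = 23.9792/(2*5) = 2.3979

1.5000 ± 2.3979i


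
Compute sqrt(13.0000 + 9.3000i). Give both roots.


|z| = sqrt(169+86.49) = 15.9841
sqrt((|z|+a)/2) = sqrt((15.9841+13)/2) = sqrt(14.4920) = 3.8068
sqrt((|z|-a)/2) = sqrt((15.9841-13)/2) = sqrt(1.4920) = 1.2215

±(3.8068 + 1.2215i) i.e. 3.8068 + 1.2215i and -3.8068 - 1.2215i


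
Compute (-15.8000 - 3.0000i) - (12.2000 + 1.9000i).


Real: -15.8 - 12.2 = -28
Imag: -3 - 1.9 = -4.9

-28.0000 - 4.9000i


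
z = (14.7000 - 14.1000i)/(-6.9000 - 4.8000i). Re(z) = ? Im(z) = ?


Multiply by conjugate: (14.7000 - 14.1000i)(-6.9000 + 4.8000i) / ((-6.9)^2 + (-4.8)^2)
Numerator real = 14.7*(-6.9) - (14.1)*(-4.8) = -33.75
Numerator imag = -14.1*(-6.9) - 14.7*(-4.8) = 167.85
Denominator = 70.65
Re(z) = -33.75/70.65 = -0.4777
Im(z) = 167.85/70.65 = 2.3758

Re(z) = -0.4777, Im(z) = 2.3758


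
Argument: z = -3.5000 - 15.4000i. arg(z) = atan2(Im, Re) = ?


Re = -3.5, Im = -15.4
arg = atan2(-15.4, -3.5) = -102.8043 degrees

arg(z) = -102.8043 degrees


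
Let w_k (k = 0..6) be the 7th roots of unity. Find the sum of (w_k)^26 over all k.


The roots are w_k = w^k with w = e^(2*pi*i/7), and (w^k)^26 = (w^26)^k.
So S = 1 + u + u^2 + ... + u^(6) with u = w^26.
26 = 3*7 + 5, so 26 is not a multiple of 7: u = (w^7)^3 * w^5 = w^5 ≠ 1 (w is a primitive 7th root), while u^7 = (w^7)^26 = 1.
Geometric series: S = (1 - u^7)/(1 - u) = (1 - 1)/(1 - u) = 0

S = 0


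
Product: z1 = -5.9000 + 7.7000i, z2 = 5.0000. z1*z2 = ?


Real = -5.9*5 - 7.7*0 = -29.5 - 0 = -29.5
Imag = -5.9*0 + 5*7.7 = 0 + 38.5 = 38.5

-29.5000 + 38.5000i


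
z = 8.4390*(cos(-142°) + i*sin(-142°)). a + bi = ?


a = 8.4390*cos(-142°) = 8.4390*(-0.78801) = -6.6500
b = 8.4390*sin(-142°) = 8.4390*(-0.61566) = -5.1956

-6.6500 - 5.1956i


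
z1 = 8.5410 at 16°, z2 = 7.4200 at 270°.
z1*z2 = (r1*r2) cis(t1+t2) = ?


r = 8.5410 * 7.4200 = 63.3742
theta = 16° + 270° = 286° = 286° (mod 360)

63.3742 cis(286°)


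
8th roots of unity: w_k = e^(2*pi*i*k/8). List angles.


The 8th roots of unity are cis(360k/8°) for k=0..7
Angle step = 360/8 = 45°
Primitive root: cis(45°)
Primitive root = 0.7071 + 0.7071i

8 roots at angles: 0°, 45°, 90°, 135°, 180°, 225°, 270°, 315°


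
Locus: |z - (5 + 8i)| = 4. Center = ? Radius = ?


|z - z0| = r is a circle with center z0 and radius r.
Center = (5, 8), radius = 4

Circle with center (5, 8) and radius 4


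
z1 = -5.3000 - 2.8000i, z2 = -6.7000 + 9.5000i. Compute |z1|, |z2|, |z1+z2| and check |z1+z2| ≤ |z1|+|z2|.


|z1| = sqrt((-5.3)^2 + (-2.8)^2) = sqrt(35.93) = 5.9942
|z2| = sqrt((-6.7)^2 + 9.5^2) = sqrt(135.14) = 11.6250
z1+z2 = -12.0000 + 6.7000i
|z1+z2| = sqrt(188.89) = 13.7437
|z1|+|z2| = 5.9942 + 11.6250 = 17.6192

|z1+z2| = 13.7437 ≤ |z1|+|z2| = 17.6192 (verified)


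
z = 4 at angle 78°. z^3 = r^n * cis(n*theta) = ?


r^3 = 4^3 = 64
n*theta = 3*78° = 234° = 234° (mod 360)
a = 64*cos(234°) = -37.6183
b = 64*sin(234°) = -51.7771

64 cis(234°) = -37.6183 - 51.7771i


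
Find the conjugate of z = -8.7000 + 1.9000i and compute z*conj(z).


z_bar = -8.7000 - 1.9000i
z*z_bar = (-8.7)^2 + 1.9^2 = 75.69 + 3.61 = 79.3

z_bar = -8.7000 - 1.9000i, z*z_bar = 79.3


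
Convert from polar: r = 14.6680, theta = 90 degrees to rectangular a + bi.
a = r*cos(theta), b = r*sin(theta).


a = 14.6680*cos(90°) = 14.6680*0 = 0
b = 14.6680*sin(90°) = 14.6680*1 = 14.6680

0 + 14.6680i


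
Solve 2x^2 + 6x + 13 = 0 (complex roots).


disc = 6^2 - 4*2*13 = 36 - 104 = -68
sqrt(|disc|) = sqrt(68) = 8.2462
Real part = -6/(2*2) = -1.5000
Imag part = 8.2462/(2*2) = 2.0616

-1.5000 ± 2.0616i


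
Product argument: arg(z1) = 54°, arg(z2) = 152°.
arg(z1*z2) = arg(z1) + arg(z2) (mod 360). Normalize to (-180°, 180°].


arg(z1*z2) = 54° + 152° = 206°
Normalized to (-180°, 180°]: -154°

-154°


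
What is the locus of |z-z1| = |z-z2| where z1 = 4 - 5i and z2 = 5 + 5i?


Equal distances means the locus is the perpendicular bisector of z1 and z2.
Midpoint = ((4+5)/2, (-5+5)/2) = (4.5000, 0)

Perpendicular bisector through (4.5000, 0)


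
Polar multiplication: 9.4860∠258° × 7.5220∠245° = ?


r = 9.4860 * 7.5220 = 71.3537
theta = 258° + 245° = 503° = 143° (mod 360)

71.3537 cis(143°)


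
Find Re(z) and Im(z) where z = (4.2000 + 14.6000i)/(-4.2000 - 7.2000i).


Multiply by conjugate: (4.2000 + 14.6000i)(-4.2000 + 7.2000i) / ((-4.2)^2 + (-7.2)^2)
Numerator real = 4.2*(-4.2) + 14.6*(-7.2) = -122.76
Numerator imag = 14.6*(-4.2) - 4.2*(-7.2) = -31.08
Denominator = 69.48
Re(z) = -122.76/69.48 = -1.7668
Im(z) = -31.08/69.48 = -0.4473

Re(z) = -1.7668, Im(z) = -0.4473


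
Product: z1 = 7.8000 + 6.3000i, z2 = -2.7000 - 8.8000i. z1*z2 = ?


Real = 7.8*(-2.7) - 6.3*(-8.8) = -21.06 - (-55.44) = 34.38
Imag = 7.8*(-8.8) - (2.7)*6.3 = -68.64 - (17.01) = -85.65

34.3800 - 85.6500i


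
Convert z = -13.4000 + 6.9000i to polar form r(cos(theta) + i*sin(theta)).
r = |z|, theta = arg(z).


r = sqrt(179.56+47.61) = sqrt(227.17) = 15.0722
theta = atan2(6.9, -13.4) = 152.7549 degrees

r = 15.0722, theta = 152.7549 degrees


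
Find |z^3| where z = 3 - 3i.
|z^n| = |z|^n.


|z| = sqrt(9+9) = sqrt(18) = 4.2426
|z^3| = |z|^3 = (sqrt(18))^3 = 18*sqrt(18)

|z^3| = 18*sqrt(18) ≈ 76.3675


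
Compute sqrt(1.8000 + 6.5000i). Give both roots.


|z| = sqrt(3.24+42.25) = 6.7446
sqrt((|z|+a)/2) = sqrt((6.7446+1.8)/2) = sqrt(4.2723) = 2.0670
sqrt((|z|-a)/2) = sqrt((6.7446-1.8)/2) = sqrt(2.4723) = 1.5724

±(2.0670 + 1.5724i) i.e. 2.0670 + 1.5724i and -2.0670 - 1.5724i


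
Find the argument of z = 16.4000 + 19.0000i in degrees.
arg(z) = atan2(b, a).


Re = 16.4, Im = 19
arg = atan2(19, 16.4) = 49.2006 degrees

arg(z) = 49.2006 degrees


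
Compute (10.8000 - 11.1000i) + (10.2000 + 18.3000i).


Real: 10.8 + 10.2 = 21
Imag: -11.1 + 18.3 = 7.2

21.0000 + 7.2000i


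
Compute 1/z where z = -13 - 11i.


|z|^2 = 169+121 = 290
1/z = (-13 + 11i)/290

1/z = -0.0448 + 0.0379i


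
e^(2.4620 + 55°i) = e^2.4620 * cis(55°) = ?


e^2.4620 = 11.7282
cos(55°) = 0.573576
sin(55°) = 0.81915
Real = 11.7282*0.573576 = 6.7270
Imag = 11.7282*0.81915 = 9.6072

6.7270 + 9.6072i


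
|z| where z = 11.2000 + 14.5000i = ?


|z| = sqrt(11.2^2 + 14.5^2) = sqrt(125.44 + 210.25) = sqrt(335.69) = 18.3218

|z| = 18.3218


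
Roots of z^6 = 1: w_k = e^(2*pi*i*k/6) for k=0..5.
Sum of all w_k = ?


The sum of all 6th roots of unity is 0.
Geometric series: (1 - w^6)/(1 - w) = (1-1)/(1-w) = 0 since w^6 = 1, w ≠ 1.
Alternatively: coefficient of z^5 in z^6 - 1 is 0.

0


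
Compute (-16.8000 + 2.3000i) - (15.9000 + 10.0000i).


Real: -16.8 - 15.9 = -32.7
Imag: 2.3 - 10 = -7.7

-32.7000 - 7.7000i


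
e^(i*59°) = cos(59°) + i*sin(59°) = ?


cos(59°) = 0.5150
sin(59°) = 0.8572

e^(i*59°) = 0.5150 + 0.8572i


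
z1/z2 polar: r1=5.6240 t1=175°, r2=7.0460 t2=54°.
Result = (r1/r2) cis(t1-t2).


r = 5.6240 / 7.0460 = 0.7982
theta = 175° - 54° = 121° = 121° (mod 360)

0.7982 cis(121°)


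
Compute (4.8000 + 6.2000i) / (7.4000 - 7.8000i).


Conjugate of z2 = 7.4000 + 7.8000i
Numerator: (4.8000 + 6.2000i)(7.4000 + 7.8000i) = -12.8400 + 83.3200i
Denominator: 7.4^2 + (-7.8)^2 = 115.6
Result = (-12.8400 + 83.3200i)/115.6

-0.1111 + 0.7208i


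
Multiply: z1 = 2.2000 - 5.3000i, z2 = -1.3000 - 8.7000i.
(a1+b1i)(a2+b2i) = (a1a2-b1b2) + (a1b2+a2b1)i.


Real = 2.2*(-1.3) - (-5.3)*(-8.7) = -2.86 - 46.11 = -48.97
Imag = 2.2*(-8.7) - (1.3)*(-5.3) = -19.14 + 6.89 = -12.25

-48.9700 - 12.2500i


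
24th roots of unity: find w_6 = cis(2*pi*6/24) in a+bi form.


Angle = 360*6/24 = 90°
a = cos(90°) = 0
b = sin(90°) = 1.0000

0 + 1.0000i


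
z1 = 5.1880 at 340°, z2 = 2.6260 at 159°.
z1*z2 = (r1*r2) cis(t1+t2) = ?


r = 5.1880 * 2.6260 = 13.6237
theta = 340° + 159° = 499° = 139° (mod 360)

13.6237 cis(139°)


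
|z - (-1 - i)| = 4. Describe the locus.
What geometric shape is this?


|z - z0| = r is a circle with center z0 and radius r.
Center = (-1, -1), radius = 4

Circle with center (-1, -1) and radius 4


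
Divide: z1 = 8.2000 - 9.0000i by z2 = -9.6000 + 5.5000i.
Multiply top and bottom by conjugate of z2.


Conjugate of z2 = -9.6000 - 5.5000i
Numerator: (8.2000 - 9.0000i)(-9.6000 - 5.5000i) = -128.2200 + 41.3000i
Denominator: (-9.6)^2 + 5.5^2 = 122.41
Result = (-128.2200 + 41.3000i)/122.41

-1.0475 + 0.3374i
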